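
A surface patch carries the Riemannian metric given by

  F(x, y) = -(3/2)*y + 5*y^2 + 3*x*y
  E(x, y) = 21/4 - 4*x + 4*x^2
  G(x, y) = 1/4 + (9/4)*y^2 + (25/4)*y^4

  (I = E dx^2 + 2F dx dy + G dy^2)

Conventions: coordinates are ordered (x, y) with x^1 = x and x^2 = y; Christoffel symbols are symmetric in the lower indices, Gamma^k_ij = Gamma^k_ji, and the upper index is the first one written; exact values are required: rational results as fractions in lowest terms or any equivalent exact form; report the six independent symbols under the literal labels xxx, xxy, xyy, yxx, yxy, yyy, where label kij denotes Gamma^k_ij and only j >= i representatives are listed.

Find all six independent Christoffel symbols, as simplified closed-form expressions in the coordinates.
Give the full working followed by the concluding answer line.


E = 21/4 - 4*x + 4*x^2; F = -(3/2)*y + 5*y^2 + 3*x*y; G = 1/4 + (9/4)*y^2 + (25/4)*y^4
Gamma^k_ij = (1/2) g^{kl} (d_i g_jl + d_j g_il - d_l g_ij), with g^inv = (1/(EG-F^2)) [[G, -F], [-F, E]]
first partials: E_x = -4 + 8*x, E_y = 0, F_x = 3*y, F_y = -3/2 + 10*y + 3*x, G_x = 0, G_y = (9/2)*y + 25*y^3
D = EG - F^2 = 21/16 - x + (153/16)*y^2 + x^2 + 15*y^3 + (125/16)*y^4 - 30*x*y^3 - 25*x*y^4 + 25*x^2*y^4
expanded: Gamma^x_xx = (G E_x - 2F F_x + F E_y)/(2D), Gamma^x_xy = (G E_y - F G_x)/(2D), Gamma^x_yy = (2G F_y - G G_x - F G_y)/(2D), Gamma^y_xx = (2E F_x - E E_y - F E_x)/(2D), Gamma^y_xy = (E G_x - F E_y)/(2D), Gamma^y_yy = (E G_y - 2F F_y + F G_x)/(2D); substitute and cancel common factors

Answer: Gamma_xxx = (400*x*y^4 + 16*x - 200*y^4 - 240*y^3 - 8)/(400*x^2*y^4 + 16*x^2 - 400*x*y^4 - 480*x*y^3 - 16*x + 125*y^4 + 240*y^3 + 153*y^2 + 21), Gamma_xxy = 0, Gamma_xyy = (-300*x*y^4 + 12*x + 150*y^4 + 180*y^3 + 40*y - 6)/(400*x^2*y^4 + 16*x^2 - 400*x*y^4 - 480*x*y^3 - 16*x + 125*y^4 + 240*y^3 + 153*y^2 + 21), Gamma_yxx = (-320*x*y^2 + 160*y^2 + 204*y)/(400*x^2*y^4 + 16*x^2 - 400*x*y^4 - 480*x*y^3 - 16*x + 125*y^4 + 240*y^3 + 153*y^2 + 21), Gamma_yxy = 0, Gamma_yyy = (800*x^2*y^3 - 800*x*y^3 - 720*x*y^2 + 250*y^3 + 360*y^2 + 153*y)/(400*x^2*y^4 + 16*x^2 - 400*x*y^4 - 480*x*y^3 - 16*x + 125*y^4 + 240*y^3 + 153*y^2 + 21)


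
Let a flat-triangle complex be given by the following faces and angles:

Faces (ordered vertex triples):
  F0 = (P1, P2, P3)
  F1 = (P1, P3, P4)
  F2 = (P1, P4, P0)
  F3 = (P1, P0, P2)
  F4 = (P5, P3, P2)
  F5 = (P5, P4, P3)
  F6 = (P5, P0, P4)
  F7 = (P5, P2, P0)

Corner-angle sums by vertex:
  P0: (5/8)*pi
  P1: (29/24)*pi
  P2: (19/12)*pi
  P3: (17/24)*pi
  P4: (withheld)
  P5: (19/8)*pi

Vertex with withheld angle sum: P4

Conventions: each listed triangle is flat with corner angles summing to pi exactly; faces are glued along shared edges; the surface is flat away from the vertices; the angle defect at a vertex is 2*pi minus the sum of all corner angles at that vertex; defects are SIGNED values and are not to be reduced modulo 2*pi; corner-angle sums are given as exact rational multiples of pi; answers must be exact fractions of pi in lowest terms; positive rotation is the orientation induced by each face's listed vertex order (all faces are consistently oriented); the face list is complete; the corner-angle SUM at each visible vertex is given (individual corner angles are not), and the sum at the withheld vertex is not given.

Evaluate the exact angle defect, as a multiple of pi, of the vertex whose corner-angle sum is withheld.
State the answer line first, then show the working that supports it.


Answer: defect(P4) = pi/2

V = 6, E = 12, F = 8; chi = V - E + F = 2
Gauss-Bonnet: total defect = 2*pi*chi = 4*pi; visible defects sum to (7/2)*pi


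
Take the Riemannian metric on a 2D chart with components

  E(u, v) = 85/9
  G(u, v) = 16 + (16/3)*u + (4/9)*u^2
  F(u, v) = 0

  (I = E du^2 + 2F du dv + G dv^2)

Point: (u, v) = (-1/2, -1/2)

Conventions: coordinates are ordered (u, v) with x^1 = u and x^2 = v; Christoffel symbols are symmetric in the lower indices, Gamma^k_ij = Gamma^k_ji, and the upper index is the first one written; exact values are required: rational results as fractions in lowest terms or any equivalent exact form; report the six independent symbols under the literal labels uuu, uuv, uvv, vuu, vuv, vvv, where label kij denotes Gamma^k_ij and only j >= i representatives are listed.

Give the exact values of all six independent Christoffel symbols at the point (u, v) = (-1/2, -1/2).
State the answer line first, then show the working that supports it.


Answer: Gamma_uuu = 0, Gamma_uuv = 0, Gamma_uvv = -22/85, Gamma_vuu = 0, Gamma_vuv = 2/11, Gamma_vvv = 0

E = 85/9, F = 0, G = 121/9 at the point
E_u = 0, E_v = 0, F_u = 0, F_v = 0, G_u = 44/9, G_v = 0
EG - F^2 = 10285/81;  g^inv = (81/10285) * [[121/9, 0], [0, 85/9]]
first-kind symbols [ij,l] = (1/2)(d_i g_jl + d_j g_il - d_l g_ij): [uu,u] = E_u/2 = 0, [uu,v] = F_u - E_v/2 = 0, [uv,u] = E_v/2 = 0, [uv,v] = G_u/2 = 22/9, [vv,u] = F_v - G_u/2 = -22/9, [vv,v] = G_v/2 = 0
Gamma^u_ij = (G*[ij,u] - F*[ij,v])/(EG - F^2), Gamma^v_ij = (E*[ij,v] - F*[ij,u])/(EG - F^2)


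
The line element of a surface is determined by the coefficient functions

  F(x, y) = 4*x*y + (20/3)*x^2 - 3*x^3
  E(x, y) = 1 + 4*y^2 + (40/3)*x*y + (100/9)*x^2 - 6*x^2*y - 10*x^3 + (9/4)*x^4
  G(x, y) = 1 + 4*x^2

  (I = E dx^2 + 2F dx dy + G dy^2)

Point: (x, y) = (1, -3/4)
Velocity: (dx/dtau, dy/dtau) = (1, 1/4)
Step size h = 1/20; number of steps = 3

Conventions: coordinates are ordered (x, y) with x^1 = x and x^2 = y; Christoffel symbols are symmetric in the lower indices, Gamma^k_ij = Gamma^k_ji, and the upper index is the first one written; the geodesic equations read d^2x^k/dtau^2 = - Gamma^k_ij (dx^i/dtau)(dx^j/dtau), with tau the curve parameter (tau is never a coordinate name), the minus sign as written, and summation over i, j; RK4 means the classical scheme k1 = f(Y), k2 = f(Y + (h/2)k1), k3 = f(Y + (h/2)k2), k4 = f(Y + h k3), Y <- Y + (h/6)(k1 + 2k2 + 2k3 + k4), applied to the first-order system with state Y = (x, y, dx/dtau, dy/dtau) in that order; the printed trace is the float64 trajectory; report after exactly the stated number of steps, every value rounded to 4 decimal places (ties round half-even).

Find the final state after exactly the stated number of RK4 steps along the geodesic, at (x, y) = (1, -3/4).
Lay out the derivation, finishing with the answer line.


f(Y) = (dx/dtau, dy/dtau, -Gamma^x_ij Y'^i Y'^j, -Gamma^y_ij Y'^i Y'^j) with the Gammas evaluated at the stage position; h = 0.050000; intermediate values shown to 6 dp
step 0: x = 1.0000, y = -0.7500, dx/dtau = 1.0000, dy/dtau = 0.2500
step 1:
  k1: at (x, y) = (1.000000, -0.750000), (dx/dtau, dy/dtau) = (1.000000, 0.250000); Gamma_xxx = 0.021739, Gamma_xxy = 0.130435, Gamma_xyy = 0.000000, Gamma_yxx = 0.130435, Gamma_yxy = 0.782609, Gamma_yyy = 0.000000; k1 = (1.000000, 0.250000, -0.086957, -0.521739)
  k2: at (x, y) = (1.025000, -0.743750), (dx/dtau, dy/dtau) = (0.997826, 0.236957); Gamma_xxx = 0.017129, Gamma_xxy = 0.132612, Gamma_xyy = 0.000000, Gamma_yxx = 0.099410, Gamma_yxy = 0.769625, Gamma_yyy = 0.000000; k2 = (0.997826, 0.236957, -0.079764, -0.462920)
  k3: at (x, y) = (1.024946, -0.744076), (dx/dtau, dy/dtau) = (0.998006, 0.238427); Gamma_xxx = 0.017110, Gamma_xxy = 0.132384, Gamma_xyy = 0.000000, Gamma_yxx = 0.099484, Gamma_yxy = 0.769716, Gamma_yyy = 0.000000; k3 = (0.998006, 0.238427, -0.080044, -0.465398)
  k4: at (x, y) = (1.049900, -0.738079), (dx/dtau, dy/dtau) = (0.995998, 0.226730); Gamma_xxx = 0.012253, Gamma_xxy = 0.133454, Gamma_xyy = 0.000000, Gamma_yxx = 0.069525, Gamma_yxy = 0.757215, Gamma_yyy = 0.000000; k4 = (0.995998, 0.226730, -0.072429, -0.410962)
  Y <- Y + (h/6)(k1 + 2k2 + 2k3 + k4): x = 1.0499, y = -0.7381, dx/dtau = 0.9960, dy/dtau = 0.2268
step 2:
  k1: at (x, y) = (1.049897, -0.738104), (dx/dtau, dy/dtau) = (0.996008, 0.226756); Gamma_xxx = 0.012252, Gamma_xxy = 0.133436, Gamma_xyy = 0.000000, Gamma_yxx = 0.069529, Gamma_yxy = 0.757221, Gamma_yyy = 0.000000; k1 = (0.996008, 0.226756, -0.072428, -0.411012)
  k2: at (x, y) = (1.074797, -0.732435), (dx/dtau, dy/dtau) = (0.994198, 0.216480); Gamma_xxx = 0.007270, Gamma_xxy = 0.133473, Gamma_xyy = 0.000000, Gamma_yxx = 0.040593, Gamma_yxy = 0.745225, Gamma_yyy = 0.000000; k2 = (0.994198, 0.216480, -0.064640, -0.360904)
  k3: at (x, y) = (1.074752, -0.732692), (dx/dtau, dy/dtau) = (0.994392, 0.217733); Gamma_xxx = 0.007271, Gamma_xxy = 0.133312, Gamma_xyy = 0.000000, Gamma_yxx = 0.040647, Gamma_yxy = 0.745295, Gamma_yyy = 0.000000; k3 = (0.994392, 0.217733, -0.064917, -0.362923)
  k4: at (x, y) = (1.099617, -0.727218), (dx/dtau, dy/dtau) = (0.992762, 0.208609); Gamma_xxx = 0.002285, Gamma_xxy = 0.132530, Gamma_xyy = 0.000000, Gamma_yxx = 0.012651, Gamma_yxy = 0.733761, Gamma_yyy = 0.000000; k4 = (0.992762, 0.208609, -0.057146, -0.316392)
  Y <- Y + (h/6)(k1 + 2k2 + 2k3 + k4): x = 1.0996, y = -0.7272, dx/dtau = 0.9928, dy/dtau = 0.2086
step 3:
  k1: at (x, y) = (1.099613, -0.727239), (dx/dtau, dy/dtau) = (0.992769, 0.208630); Gamma_xxx = 0.002285, Gamma_xxy = 0.132517, Gamma_xyy = 0.000000, Gamma_yxx = 0.012655, Gamma_yxy = 0.733767, Gamma_yyy = 0.000000; k1 = (0.992769, 0.208630, -0.057147, -0.316430)
  k2: at (x, y) = (1.124433, -0.722024), (dx/dtau, dy/dtau) = (0.991341, 0.200719); Gamma_xxx = -0.002617, Gamma_xxy = 0.130968, Gamma_xyy = 0.000000, Gamma_yxx = -0.014441, Gamma_yxy = 0.722703, Gamma_yyy = 0.000000; k2 = (0.991341, 0.200719, -0.049548, -0.273416)
  k3: at (x, y) = (1.124397, -0.722221), (dx/dtau, dy/dtau) = (0.991531, 0.201795); Gamma_xxx = -0.002608, Gamma_xxy = 0.130855, Gamma_xyy = 0.000000, Gamma_yxx = -0.014404, Gamma_yxy = 0.722755, Gamma_yyy = 0.000000; k3 = (0.991531, 0.201795, -0.049801, -0.275065)
  k4: at (x, y) = (1.149190, -0.717150), (dx/dtau, dy/dtau) = (0.990279, 0.194877); Gamma_xxx = -0.007351, Gamma_xxy = 0.128698, Gamma_xyy = 0.000000, Gamma_yxx = -0.040675, Gamma_yxy = 0.712114, Gamma_yyy = 0.000000; k4 = (0.990279, 0.194877, -0.042464, -0.234963)
  Y <- Y + (h/6)(k1 + 2k2 + 2k3 + k4): x = 1.1492, y = -0.7172, dx/dtau = 0.9903, dy/dtau = 0.1949

Answer: x = 1.1492, y = -0.7172, dx/dtau = 0.9903, dy/dtau = 0.1949


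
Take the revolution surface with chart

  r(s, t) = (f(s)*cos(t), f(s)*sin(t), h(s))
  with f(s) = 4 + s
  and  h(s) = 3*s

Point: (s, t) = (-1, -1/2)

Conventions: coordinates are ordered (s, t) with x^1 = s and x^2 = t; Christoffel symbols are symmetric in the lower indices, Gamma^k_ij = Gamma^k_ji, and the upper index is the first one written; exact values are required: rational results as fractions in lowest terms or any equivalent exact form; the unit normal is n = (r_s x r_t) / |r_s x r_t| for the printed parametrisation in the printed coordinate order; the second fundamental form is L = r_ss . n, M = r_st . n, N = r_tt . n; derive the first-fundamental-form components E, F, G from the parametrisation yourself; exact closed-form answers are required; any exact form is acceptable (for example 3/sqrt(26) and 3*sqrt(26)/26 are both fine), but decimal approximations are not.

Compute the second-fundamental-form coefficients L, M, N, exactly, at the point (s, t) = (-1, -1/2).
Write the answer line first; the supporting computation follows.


Answer: L = 0, M = 0, N = 9*sqrt(10)/10

f = 3, f' = 1, f'' = 0, h' = 3, h'' = 0
E = 10, F = 0, G = 9; answer radicand W^2 = 10
unnormalised second-form numerators: l = 0, m = 0, n = 9; L = l/sqrt(10), and similarly M = m/sqrt(W^2), N = n/sqrt(W^2)


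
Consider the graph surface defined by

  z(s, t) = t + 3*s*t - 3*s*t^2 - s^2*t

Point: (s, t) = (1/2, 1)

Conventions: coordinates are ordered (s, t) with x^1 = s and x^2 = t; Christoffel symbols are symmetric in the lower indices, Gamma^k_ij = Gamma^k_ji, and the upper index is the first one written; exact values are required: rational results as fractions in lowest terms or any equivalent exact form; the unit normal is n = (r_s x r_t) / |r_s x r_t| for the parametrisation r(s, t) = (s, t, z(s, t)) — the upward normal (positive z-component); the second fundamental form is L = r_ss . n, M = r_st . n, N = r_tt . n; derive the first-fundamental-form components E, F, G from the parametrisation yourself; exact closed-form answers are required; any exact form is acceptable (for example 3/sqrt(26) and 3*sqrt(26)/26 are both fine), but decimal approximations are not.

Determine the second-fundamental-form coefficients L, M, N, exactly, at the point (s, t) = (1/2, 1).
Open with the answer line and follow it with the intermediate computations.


Answer: L = -8*sqrt(41)/41, M = -16*sqrt(41)/41, N = -12*sqrt(41)/41

z_s = -1, z_t = -3/4, z_ss = -2, z_st = -4, z_tt = -3
E = 2, F = 3/4, G = 25/16; answer radicand W^2 = 41/16
unnormalised second-form numerators: l = -2, m = -4, n = -3; L = l/sqrt(41/16), and similarly M = m/sqrt(W^2), N = n/sqrt(W^2)


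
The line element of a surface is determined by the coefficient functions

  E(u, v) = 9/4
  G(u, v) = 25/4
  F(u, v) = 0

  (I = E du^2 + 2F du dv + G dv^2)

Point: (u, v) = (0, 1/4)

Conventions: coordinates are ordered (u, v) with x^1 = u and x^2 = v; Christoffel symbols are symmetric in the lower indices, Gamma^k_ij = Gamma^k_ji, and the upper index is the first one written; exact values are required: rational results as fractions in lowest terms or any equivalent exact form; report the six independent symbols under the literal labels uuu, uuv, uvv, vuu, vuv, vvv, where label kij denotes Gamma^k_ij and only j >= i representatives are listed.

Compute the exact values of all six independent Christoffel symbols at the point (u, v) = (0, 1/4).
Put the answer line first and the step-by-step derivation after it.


Answer: Gamma_uuu = 0, Gamma_uuv = 0, Gamma_uvv = 0, Gamma_vuu = 0, Gamma_vuv = 0, Gamma_vvv = 0

E = 9/4, F = 0, G = 25/4 at the point
E_u = 0, E_v = 0, F_u = 0, F_v = 0, G_u = 0, G_v = 0
EG - F^2 = 225/16;  g^inv = (16/225) * [[25/4, 0], [0, 9/4]]
first-kind symbols [ij,l] = (1/2)(d_i g_jl + d_j g_il - d_l g_ij): [uu,u] = E_u/2 = 0, [uu,v] = F_u - E_v/2 = 0, [uv,u] = E_v/2 = 0, [uv,v] = G_u/2 = 0, [vv,u] = F_v - G_u/2 = 0, [vv,v] = G_v/2 = 0
Gamma^u_ij = (G*[ij,u] - F*[ij,v])/(EG - F^2), Gamma^v_ij = (E*[ij,v] - F*[ij,u])/(EG - F^2)


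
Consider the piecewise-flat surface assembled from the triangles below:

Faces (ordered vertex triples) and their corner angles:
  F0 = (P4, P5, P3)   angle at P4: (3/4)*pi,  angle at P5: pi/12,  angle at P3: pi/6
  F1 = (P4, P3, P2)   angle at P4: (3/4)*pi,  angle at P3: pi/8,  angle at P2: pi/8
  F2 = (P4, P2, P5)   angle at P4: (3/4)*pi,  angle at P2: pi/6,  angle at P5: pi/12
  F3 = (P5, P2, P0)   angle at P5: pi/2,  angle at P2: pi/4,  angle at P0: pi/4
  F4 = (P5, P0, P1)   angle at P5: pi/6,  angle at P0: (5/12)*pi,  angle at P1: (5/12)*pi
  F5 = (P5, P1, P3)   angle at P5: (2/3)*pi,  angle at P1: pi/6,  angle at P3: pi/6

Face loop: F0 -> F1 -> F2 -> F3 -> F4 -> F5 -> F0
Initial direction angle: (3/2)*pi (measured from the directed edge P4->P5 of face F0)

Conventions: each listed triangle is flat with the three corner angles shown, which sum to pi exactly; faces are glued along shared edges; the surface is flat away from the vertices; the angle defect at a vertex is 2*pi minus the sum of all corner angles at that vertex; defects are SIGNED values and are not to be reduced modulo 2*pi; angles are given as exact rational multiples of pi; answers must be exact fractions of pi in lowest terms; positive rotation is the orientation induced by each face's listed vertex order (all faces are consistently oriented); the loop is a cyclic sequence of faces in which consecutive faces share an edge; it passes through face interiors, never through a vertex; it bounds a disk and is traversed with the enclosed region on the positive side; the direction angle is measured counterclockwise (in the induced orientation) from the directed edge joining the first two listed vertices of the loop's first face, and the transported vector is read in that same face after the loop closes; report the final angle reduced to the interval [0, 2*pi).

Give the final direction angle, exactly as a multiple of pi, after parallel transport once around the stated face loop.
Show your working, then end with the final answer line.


enclosed vertex P4: corner angles sum to (9/4)*pi, defect = 2*pi - (9/4)*pi = -pi/4
enclosed vertex P5: corner angles sum to (3/2)*pi, defect = 2*pi - (3/2)*pi = pi/2
by Gauss-Bonnet the loop rotates the vector by the enclosed defect sum (positive orientation, mod 2*pi)
final angle = (3/2)*pi + pi/4 = (7/4)*pi (mod 2*pi)

Answer: final direction angle = (7/4)*pi


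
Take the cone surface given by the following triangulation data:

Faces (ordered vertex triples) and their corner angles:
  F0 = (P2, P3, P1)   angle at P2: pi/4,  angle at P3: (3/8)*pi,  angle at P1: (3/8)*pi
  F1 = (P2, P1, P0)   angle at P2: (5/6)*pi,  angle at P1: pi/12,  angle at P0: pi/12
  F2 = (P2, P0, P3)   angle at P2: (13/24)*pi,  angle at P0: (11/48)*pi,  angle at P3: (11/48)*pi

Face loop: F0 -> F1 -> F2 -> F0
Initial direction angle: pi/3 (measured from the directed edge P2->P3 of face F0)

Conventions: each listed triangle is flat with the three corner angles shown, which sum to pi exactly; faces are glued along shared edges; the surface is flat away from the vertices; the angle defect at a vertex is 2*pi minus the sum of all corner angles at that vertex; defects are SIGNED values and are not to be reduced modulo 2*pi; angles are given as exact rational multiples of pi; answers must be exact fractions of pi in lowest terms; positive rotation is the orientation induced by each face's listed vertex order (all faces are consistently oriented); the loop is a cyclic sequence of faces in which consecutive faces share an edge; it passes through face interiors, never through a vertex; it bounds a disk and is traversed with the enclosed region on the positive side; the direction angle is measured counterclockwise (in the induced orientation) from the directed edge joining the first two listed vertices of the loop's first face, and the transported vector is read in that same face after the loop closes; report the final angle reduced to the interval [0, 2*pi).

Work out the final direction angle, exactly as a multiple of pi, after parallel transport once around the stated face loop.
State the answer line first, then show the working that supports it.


Answer: final direction angle = (17/24)*pi

enclosed vertex P2: corner angles sum to (13/8)*pi, defect = 2*pi - (13/8)*pi = (3/8)*pi
the rotation equals the total enclosed defect, so the final angle is initial + defects (mod 2*pi)
final angle = pi/3 + (3/8)*pi = (17/24)*pi (mod 2*pi)


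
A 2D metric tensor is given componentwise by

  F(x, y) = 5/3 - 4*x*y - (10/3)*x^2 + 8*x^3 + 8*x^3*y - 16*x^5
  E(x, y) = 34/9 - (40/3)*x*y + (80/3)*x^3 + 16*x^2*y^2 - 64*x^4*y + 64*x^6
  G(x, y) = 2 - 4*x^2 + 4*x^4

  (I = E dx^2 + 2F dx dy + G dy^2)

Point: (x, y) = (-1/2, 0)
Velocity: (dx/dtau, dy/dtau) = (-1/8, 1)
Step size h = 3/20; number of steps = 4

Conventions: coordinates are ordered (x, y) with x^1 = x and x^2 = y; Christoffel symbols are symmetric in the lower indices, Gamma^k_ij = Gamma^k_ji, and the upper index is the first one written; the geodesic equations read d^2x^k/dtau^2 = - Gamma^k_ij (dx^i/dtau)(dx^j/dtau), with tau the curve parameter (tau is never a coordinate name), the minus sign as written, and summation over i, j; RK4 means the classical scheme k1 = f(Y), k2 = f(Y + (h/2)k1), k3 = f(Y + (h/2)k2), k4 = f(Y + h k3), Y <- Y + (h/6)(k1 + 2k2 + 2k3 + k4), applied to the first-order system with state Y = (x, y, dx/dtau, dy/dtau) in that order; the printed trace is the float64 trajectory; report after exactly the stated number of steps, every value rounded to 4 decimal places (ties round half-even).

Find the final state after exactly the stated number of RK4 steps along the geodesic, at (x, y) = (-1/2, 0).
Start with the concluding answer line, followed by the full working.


Answer: x = -0.5482, y = 0.6139, dx/dtau = -0.0448, dy/dtau = 1.0361

f(Y) = (dx/dtau, dy/dtau, -Gamma^x_ij Y'^i Y'^j, -Gamma^y_ij Y'^i Y'^j) with the Gammas evaluated at the stage position; h = 0.150000; intermediate values shown to 6 dp
step 0: x = -0.5000, y = 0.0000, dx/dtau = -0.1250, dy/dtau = 1.0000
step 1:
  k1: at (x, y) = (-0.500000, 0.000000), (dx/dtau, dy/dtau) = (-0.125000, 1.000000); Gamma_xxx = 2.360656, Gamma_xxy = 0.786885, Gamma_xyy = 0.000000, Gamma_yxx = 1.770492, Gamma_yxy = 0.590164, Gamma_yyy = 0.000000; k1 = (-0.125000, 1.000000, 0.159836, 0.119877)
  k2: at (x, y) = (-0.509375, 0.075000), (dx/dtau, dy/dtau) = (-0.113012, 1.008991); Gamma_xxx = 2.492618, Gamma_xxy = 0.856861, Gamma_xyy = 0.000000, Gamma_yxx = 1.573320, Gamma_yxy = 0.540844, Gamma_yyy = 0.000000; k2 = (-0.113012, 1.008991, 0.163578, 0.103249)
  k3: at (x, y) = (-0.508476, 0.075674), (dx/dtau, dy/dtau) = (-0.112732, 1.007744); Gamma_xxx = 2.487556, Gamma_xxy = 0.857178, Gamma_xyy = 0.000000, Gamma_yxx = 1.562384, Gamma_yxy = 0.538376, Gamma_yyy = 0.000000; k3 = (-0.112732, 1.007744, 0.163146, 0.102469)
  k4: at (x, y) = (-0.516910, 0.151162), (dx/dtau, dy/dtau) = (-0.100528, 1.015370); Gamma_xxx = 2.563083, Gamma_xxy = 0.912446, Gamma_xyy = 0.000000, Gamma_yxx = 1.364993, Gamma_yxy = 0.485931, Gamma_yyy = 0.000000; k4 = (-0.100528, 1.015370, 0.160370, 0.085407)
  Y <- Y + (h/6)(k1 + 2k2 + 2k3 + k4): x = -0.5169, y = 0.1512, dx/dtau = -0.1007, dy/dtau = 1.0154
step 2:
  k1: at (x, y) = (-0.516925, 0.151221), (dx/dtau, dy/dtau) = (-0.100659, 1.015418); Gamma_xxx = 2.563210, Gamma_xxy = 0.912495, Gamma_xyy = 0.000000, Gamma_yxx = 1.364915, Gamma_yxy = 0.485906, Gamma_yyy = 0.000000; k1 = (-0.100659, 1.015418, 0.160562, 0.085500)
  k2: at (x, y) = (-0.524475, 0.227377), (dx/dtau, dy/dtau) = (-0.088616, 1.021830); Gamma_xxx = 2.581970, Gamma_xxy = 0.951592, Gamma_xyy = 0.000000, Gamma_yxx = 1.173798, Gamma_yxy = 0.432607, Gamma_yyy = 0.000000; k2 = (-0.088616, 1.021830, 0.152059, 0.069128)
  k3: at (x, y) = (-0.523572, 0.227858), (dx/dtau, dy/dtau) = (-0.089254, 1.020603); Gamma_xxx = 2.570371, Gamma_xxy = 0.949798, Gamma_xyy = 0.000000, Gamma_yxx = 1.166209, Gamma_yxy = 0.430935, Gamma_yyy = 0.000000; k3 = (-0.089254, 1.020603, 0.152564, 0.069220)
  k4: at (x, y) = (-0.530314, 0.304311), (dx/dtau, dy/dtau) = (-0.077774, 1.025801); Gamma_xxx = 2.533425, Gamma_xxy = 0.971387, Gamma_xyy = 0.000000, Gamma_yxx = 0.990532, Gamma_yxy = 0.379798, Gamma_yyy = 0.000000; k4 = (-0.077774, 1.025801, 0.139672, 0.054610)
  Y <- Y + (h/6)(k1 + 2k2 + 2k3 + k4): x = -0.5303, y = 0.3044, dx/dtau = -0.0779, dy/dtau = 1.0258
step 3:
  k1: at (x, y) = (-0.530280, 0.304373), (dx/dtau, dy/dtau) = (-0.077922, 1.025838); Gamma_xxx = 2.532835, Gamma_xxy = 0.971294, Gamma_xyy = 0.000000, Gamma_yxx = 0.990183, Gamma_yxy = 0.379716, Gamma_yyy = 0.000000; k1 = (-0.077922, 1.025838, 0.139902, 0.054693)
  k2: at (x, y) = (-0.536124, 0.381311), (dx/dtau, dy/dtau) = (-0.067429, 1.029940); Gamma_xxx = 2.447868, Gamma_xxy = 0.976995, Gamma_xyy = 0.000000, Gamma_yxx = 0.831485, Gamma_yxy = 0.331863, Gamma_yyy = 0.000000; k2 = (-0.067429, 1.029940, 0.124571, 0.042314)
  k3: at (x, y) = (-0.535337, 0.381619), (dx/dtau, dy/dtau) = (-0.068579, 1.029012); Gamma_xxx = 2.435470, Gamma_xxy = 0.974514, Gamma_xyy = 0.000000, Gamma_yxx = 0.827330, Gamma_yxy = 0.331043, Gamma_yyy = 0.000000; k3 = (-0.068579, 1.029012, 0.126086, 0.042831)
  k4: at (x, y) = (-0.540567, 0.458725), (dx/dtau, dy/dtau) = (-0.059009, 1.032263); Gamma_xxx = 2.316248, Gamma_xxy = 0.967199, Gamma_xyy = 0.000000, Gamma_yxx = 0.690083, Gamma_yxy = 0.288159, Gamma_yyy = 0.000000; k4 = (-0.059009, 1.032263, 0.109764, 0.032702)
  Y <- Y + (h/6)(k1 + 2k2 + 2k3 + k4): x = -0.5405, y = 0.4588, dx/dtau = -0.0591, dy/dtau = 1.0323
step 4:
  k1: at (x, y) = (-0.540503, 0.458773), (dx/dtau, dy/dtau) = (-0.059147, 1.032280); Gamma_xxx = 2.315166, Gamma_xxy = 0.966977, Gamma_xyy = 0.000000, Gamma_yxx = 0.689774, Gamma_yxy = 0.288098, Gamma_yyy = 0.000000; k1 = (-0.059147, 1.032280, 0.109981, 0.032767)
  k2: at (x, y) = (-0.544939, 0.536194), (dx/dtau, dy/dtau) = (-0.050899, 1.034738); Gamma_xxx = 2.169153, Gamma_xxy = 0.949017, Gamma_xyy = 0.000000, Gamma_yxx = 0.571670, Gamma_yxy = 0.250109, Gamma_yyy = 0.000000; k2 = (-0.050899, 1.034738, 0.094344, 0.024864)
  k3: at (x, y) = (-0.544321, 0.536379), (dx/dtau, dy/dtau) = (-0.052071, 1.034145); Gamma_xxx = 2.159454, Gamma_xxy = 0.946915, Gamma_xyy = 0.000000, Gamma_yxx = 0.569717, Gamma_yxy = 0.249819, Gamma_yyy = 0.000000; k3 = (-0.052071, 1.034145, 0.096126, 0.025360)
  k4: at (x, y) = (-0.548314, 0.613895), (dx/dtau, dy/dtau) = (-0.044728, 1.036084); Gamma_xxx = 2.001391, Gamma_xxy = 0.922181, Gamma_xyy = 0.000000, Gamma_yxx = 0.470969, Gamma_yxy = 0.217008, Gamma_yyy = 0.000000; k4 = (-0.044728, 1.036084, 0.081468, 0.019171)
  Y <- Y + (h/6)(k1 + 2k2 + 2k3 + k4): x = -0.5482, y = 0.6139, dx/dtau = -0.0448, dy/dtau = 1.0361


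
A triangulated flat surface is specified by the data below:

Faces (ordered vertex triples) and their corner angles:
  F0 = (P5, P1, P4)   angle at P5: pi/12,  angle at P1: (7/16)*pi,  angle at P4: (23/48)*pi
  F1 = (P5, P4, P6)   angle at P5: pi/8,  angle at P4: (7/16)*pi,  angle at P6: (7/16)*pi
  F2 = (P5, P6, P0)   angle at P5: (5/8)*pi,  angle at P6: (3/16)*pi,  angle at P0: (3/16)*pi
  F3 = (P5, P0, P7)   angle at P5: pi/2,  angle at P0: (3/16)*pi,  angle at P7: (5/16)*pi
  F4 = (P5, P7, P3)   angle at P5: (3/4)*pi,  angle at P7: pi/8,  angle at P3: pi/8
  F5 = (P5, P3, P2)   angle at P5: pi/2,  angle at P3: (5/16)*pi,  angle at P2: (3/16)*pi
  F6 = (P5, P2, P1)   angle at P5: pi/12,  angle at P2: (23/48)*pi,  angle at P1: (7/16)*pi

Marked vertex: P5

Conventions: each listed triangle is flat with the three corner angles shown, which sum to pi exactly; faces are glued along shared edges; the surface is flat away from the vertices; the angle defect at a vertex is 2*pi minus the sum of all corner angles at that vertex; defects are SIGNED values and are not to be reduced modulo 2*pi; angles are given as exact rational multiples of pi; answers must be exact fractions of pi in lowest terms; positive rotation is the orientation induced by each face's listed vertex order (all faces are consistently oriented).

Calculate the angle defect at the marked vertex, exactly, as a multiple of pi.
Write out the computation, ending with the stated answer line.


Sum of corner angles at P5: (8/3)*pi
defect = 2*pi - (8/3)*pi

Answer: defect(P5) = (-2/3)*pi


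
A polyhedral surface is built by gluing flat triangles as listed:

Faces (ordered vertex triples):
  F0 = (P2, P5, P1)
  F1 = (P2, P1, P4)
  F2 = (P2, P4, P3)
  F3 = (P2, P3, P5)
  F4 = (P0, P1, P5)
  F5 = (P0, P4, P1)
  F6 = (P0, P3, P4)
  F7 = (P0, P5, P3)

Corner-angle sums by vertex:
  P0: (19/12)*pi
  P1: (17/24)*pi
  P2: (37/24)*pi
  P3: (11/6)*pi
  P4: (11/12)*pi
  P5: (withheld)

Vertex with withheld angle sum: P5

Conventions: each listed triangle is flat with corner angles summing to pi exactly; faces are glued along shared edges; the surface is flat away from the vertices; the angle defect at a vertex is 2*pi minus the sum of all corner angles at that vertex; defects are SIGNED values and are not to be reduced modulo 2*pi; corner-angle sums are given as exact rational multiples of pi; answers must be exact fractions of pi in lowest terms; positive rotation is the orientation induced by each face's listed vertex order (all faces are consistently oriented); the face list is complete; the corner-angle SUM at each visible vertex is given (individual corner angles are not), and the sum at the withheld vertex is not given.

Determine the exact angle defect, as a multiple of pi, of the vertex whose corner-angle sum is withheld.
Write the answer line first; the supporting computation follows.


Answer: defect(P5) = (7/12)*pi

V = 6, E = 12, F = 8; chi = V - E + F = 2
Gauss-Bonnet: total defect = 2*pi*chi = 4*pi; visible defects sum to (41/12)*pi


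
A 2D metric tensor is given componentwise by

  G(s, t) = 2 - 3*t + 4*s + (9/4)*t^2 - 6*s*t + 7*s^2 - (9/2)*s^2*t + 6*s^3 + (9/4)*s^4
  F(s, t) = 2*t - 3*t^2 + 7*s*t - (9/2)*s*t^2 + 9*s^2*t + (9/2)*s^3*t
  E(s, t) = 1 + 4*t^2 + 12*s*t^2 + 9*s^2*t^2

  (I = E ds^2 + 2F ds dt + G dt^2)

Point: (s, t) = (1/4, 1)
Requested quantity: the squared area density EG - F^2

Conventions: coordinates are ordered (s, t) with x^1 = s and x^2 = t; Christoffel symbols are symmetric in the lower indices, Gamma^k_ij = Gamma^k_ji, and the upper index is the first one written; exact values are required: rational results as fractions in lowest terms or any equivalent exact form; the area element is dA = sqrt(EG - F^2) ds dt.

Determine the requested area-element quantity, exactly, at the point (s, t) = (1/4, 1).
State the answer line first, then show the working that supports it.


Answer: EG - F^2 = 8777/1024

E = 137/16, F = 33/128, G = 1033/1024; EG - F^2 = 8777/1024


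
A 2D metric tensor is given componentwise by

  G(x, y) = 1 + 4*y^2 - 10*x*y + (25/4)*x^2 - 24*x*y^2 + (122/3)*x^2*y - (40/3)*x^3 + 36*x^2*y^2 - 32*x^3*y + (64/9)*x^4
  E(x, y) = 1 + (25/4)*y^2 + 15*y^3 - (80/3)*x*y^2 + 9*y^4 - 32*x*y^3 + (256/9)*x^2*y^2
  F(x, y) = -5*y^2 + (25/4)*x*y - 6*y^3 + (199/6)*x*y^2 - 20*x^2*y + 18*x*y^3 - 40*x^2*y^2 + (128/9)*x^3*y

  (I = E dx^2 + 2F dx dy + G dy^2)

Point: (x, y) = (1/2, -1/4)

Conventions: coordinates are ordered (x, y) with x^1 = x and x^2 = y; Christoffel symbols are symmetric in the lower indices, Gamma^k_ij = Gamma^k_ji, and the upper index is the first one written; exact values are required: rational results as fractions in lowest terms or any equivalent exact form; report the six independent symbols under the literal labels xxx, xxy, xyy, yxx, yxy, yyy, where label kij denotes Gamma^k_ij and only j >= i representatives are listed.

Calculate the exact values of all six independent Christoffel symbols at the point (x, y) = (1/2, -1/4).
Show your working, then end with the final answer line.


E = 2425/2304, F = 11/144, G = 10/9 at the point
E_x = 11/18, E_y = -55/72, F_x = 1/16, F_y = -47/144, G_x = -10/9, G_y = 2/3
EG - F^2 = 2681/2304;  g^inv = (2304/2681) * [[10/9, -11/144], [-11/144, 2425/2304]]
first-kind symbols [ij,l] = (1/2)(d_i g_jl + d_j g_il - d_l g_ij): [xx,x] = E_x/2 = 11/36, [xx,y] = F_x - E_y/2 = 4/9, [xy,x] = E_y/2 = -55/144, [xy,y] = G_x/2 = -5/9, [yy,x] = F_y - G_x/2 = 11/48, [yy,y] = G_y/2 = 1/3
Gamma^x_ij = (G*[ij,x] - F*[ij,y])/(EG - F^2), Gamma^y_ij = (E*[ij,y] - F*[ij,x])/(EG - F^2)

Answer: Gamma_xxx = 704/2681, Gamma_xxy = -880/2681, Gamma_xyy = 528/2681, Gamma_yxx = 1024/2681, Gamma_yxy = -1280/2681, Gamma_yyy = 768/2681


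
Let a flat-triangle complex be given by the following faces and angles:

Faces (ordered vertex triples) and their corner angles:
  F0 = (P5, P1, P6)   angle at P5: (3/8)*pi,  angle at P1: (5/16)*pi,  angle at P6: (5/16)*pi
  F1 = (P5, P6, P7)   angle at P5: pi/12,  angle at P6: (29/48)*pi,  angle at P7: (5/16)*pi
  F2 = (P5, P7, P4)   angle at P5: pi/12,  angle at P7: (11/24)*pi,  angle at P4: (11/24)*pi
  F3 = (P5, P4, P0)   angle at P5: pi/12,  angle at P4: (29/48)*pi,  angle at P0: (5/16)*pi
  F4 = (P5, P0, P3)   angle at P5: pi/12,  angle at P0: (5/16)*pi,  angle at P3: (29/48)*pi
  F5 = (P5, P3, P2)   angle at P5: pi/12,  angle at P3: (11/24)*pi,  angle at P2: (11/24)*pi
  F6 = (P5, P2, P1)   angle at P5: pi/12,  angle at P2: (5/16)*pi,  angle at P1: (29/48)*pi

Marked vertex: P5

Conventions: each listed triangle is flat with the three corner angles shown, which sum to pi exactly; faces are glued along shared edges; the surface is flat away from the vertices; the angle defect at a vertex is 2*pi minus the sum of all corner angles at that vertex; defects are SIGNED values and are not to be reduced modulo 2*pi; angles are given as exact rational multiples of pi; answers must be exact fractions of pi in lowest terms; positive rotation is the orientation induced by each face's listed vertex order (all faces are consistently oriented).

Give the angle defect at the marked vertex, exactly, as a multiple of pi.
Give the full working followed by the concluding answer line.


Sum of corner angles at P5: (7/8)*pi
defect = 2*pi - (7/8)*pi

Answer: defect(P5) = (9/8)*pi


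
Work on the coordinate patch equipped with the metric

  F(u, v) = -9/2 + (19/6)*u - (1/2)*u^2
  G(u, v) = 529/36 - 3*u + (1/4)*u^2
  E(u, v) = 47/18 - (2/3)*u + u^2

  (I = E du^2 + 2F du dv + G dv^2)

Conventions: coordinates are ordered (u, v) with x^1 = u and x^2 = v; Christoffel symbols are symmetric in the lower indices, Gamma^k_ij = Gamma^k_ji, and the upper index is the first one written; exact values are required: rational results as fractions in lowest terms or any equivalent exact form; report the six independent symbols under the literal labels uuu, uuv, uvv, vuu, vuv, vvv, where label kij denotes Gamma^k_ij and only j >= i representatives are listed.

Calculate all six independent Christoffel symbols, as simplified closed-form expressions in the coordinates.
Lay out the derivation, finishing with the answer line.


E = 47/18 - (2/3)*u + u^2; F = -9/2 + (19/6)*u - (1/2)*u^2; G = 529/36 - 3*u + (1/4)*u^2
Gamma^k_ij = (1/2) g^{kl} (d_i g_jl + d_j g_il - d_l g_ij), with g^inv = (1/(EG-F^2)) [[G, -F], [-F, E]]
first partials: E_u = -2/3 + 2*u, E_v = 0, F_u = 19/6 - u, F_v = 0, G_u = -3 + (1/2)*u, G_v = 0
D = EG - F^2 = 11741/648 + (587/54)*u + (203/72)*u^2
expanded: Gamma^u_uu = (G E_u - 2F F_u + F E_v)/(2D), Gamma^u_uv = (G E_v - F G_u)/(2D), Gamma^u_vv = (2G F_v - G G_u - F G_v)/(2D), Gamma^v_uu = (2E F_u - E E_v - F E_u)/(2D), Gamma^v_uv = (E G_u - F E_v)/(2D), Gamma^v_vv = (E G_v - 2F F_v + F G_u)/(2D); substitute and cancel common factors

Answer: Gamma_uuu = (-162*u^3 + 1080*u^2 + 756*u + 6060)/(1827*u^2 + 7044*u + 11741), Gamma_uuv = (81*u^3 - 999*u^2 + 3807*u - 4374)/(1827*u^2 + 7044*u + 11741), Gamma_uvv = (-81*u^3 + 1458*u^2 - 10593*u + 28566)/(3654*u^2 + 14088*u + 23482), Gamma_vuu = (-324*u^3 + 324*u^2 + 540*u + 4386)/(1827*u^2 + 7044*u + 11741), Gamma_vuv = (162*u^3 - 1080*u^2 + 1071*u - 2538)/(1827*u^2 + 7044*u + 11741), Gamma_vvv = (-81*u^3 + 999*u^2 - 3807*u + 4374)/(1827*u^2 + 7044*u + 11741)


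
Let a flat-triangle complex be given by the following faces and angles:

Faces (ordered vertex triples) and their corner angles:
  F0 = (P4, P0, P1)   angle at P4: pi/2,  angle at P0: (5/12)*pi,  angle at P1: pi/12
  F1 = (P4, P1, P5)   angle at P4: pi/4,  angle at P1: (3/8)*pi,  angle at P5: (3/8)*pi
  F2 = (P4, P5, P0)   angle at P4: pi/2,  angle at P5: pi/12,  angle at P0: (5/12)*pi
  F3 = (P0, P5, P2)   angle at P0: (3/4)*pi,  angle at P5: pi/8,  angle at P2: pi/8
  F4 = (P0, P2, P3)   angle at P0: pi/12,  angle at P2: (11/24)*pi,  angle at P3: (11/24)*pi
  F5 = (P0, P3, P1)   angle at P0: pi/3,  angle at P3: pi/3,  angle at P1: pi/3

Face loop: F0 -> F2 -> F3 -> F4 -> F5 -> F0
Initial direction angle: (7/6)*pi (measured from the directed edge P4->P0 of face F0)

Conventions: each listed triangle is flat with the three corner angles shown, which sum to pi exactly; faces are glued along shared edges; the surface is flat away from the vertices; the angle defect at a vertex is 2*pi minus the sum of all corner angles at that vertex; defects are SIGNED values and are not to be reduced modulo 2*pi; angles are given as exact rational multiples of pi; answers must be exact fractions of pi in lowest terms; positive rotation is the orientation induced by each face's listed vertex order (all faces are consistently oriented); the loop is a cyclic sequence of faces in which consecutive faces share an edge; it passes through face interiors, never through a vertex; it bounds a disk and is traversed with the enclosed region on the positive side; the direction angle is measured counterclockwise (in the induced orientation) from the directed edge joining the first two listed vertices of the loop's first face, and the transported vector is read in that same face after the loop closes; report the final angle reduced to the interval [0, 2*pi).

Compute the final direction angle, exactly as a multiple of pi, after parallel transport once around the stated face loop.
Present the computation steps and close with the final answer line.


enclosed vertex P0: corner angles sum to 2*pi, defect = 2*pi - 2*pi = 0
holonomy = initial angle + sum of enclosed defects (mod 2*pi), positive in the induced orientation
final angle = (7/6)*pi + 0 = (7/6)*pi (mod 2*pi)

Answer: final direction angle = (7/6)*pi


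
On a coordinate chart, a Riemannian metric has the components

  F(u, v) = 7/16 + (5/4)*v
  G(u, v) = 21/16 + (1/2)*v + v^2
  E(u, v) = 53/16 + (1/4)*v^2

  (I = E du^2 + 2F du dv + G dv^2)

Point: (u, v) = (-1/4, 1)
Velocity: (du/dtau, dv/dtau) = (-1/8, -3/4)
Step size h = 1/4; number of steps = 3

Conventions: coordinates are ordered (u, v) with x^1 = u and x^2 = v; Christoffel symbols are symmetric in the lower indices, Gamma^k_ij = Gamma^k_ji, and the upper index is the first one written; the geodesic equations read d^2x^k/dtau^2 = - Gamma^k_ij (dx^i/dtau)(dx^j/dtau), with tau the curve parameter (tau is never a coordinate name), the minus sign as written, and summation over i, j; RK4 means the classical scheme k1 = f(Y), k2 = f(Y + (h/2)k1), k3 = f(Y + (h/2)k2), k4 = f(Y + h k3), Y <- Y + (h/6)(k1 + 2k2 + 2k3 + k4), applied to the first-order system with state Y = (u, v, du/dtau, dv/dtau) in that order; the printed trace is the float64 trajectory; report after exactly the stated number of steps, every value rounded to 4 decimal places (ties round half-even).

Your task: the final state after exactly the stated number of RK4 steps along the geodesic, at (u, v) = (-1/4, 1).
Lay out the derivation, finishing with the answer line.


f(Y) = (du/dtau, dv/dtau, -Gamma^u_ij Y'^i Y'^j, -Gamma^v_ij Y'^i Y'^j) with the Gammas evaluated at the stage position; h = 0.250000; intermediate values shown to 6 dp
step 0: u = -0.2500, v = 1.0000, du/dtau = -0.1250, dv/dtau = -0.7500
step 1:
  k1: at (u, v) = (-0.250000, 1.000000), (du/dtau, dv/dtau) = (-0.125000, -0.750000); Gamma_uuu = 0.058824, Gamma_uuv = 0.098039, Gamma_uvv = 0.196078, Gamma_vuu = -0.124183, Gamma_vuv = -0.058824, Gamma_vvv = 0.326797; k1 = (-0.125000, -0.750000, -0.129596, -0.170854)
  k2: at (u, v) = (-0.265625, 0.906250), (du/dtau, dv/dtau) = (-0.141199, -0.771357); Gamma_uuu = 0.053625, Gamma_uuv = 0.088342, Gamma_uvv = 0.213729, Gamma_vuu = -0.120132, Gamma_vuv = -0.053625, Gamma_vvv = 0.317223; k2 = (-0.141199, -0.771357, -0.147480, -0.174669)
  k3: at (u, v) = (-0.267650, 0.903580), (du/dtau, dv/dtau) = (-0.143435, -0.771834); Gamma_uuu = 0.053469, Gamma_uuv = 0.088062, Gamma_uvv = 0.214242, Gamma_vuu = -0.119996, Gamma_vuv = -0.053469, Gamma_vvv = 0.316911; k3 = (-0.143435, -0.771834, -0.148228, -0.174485)
  k4: at (u, v) = (-0.285859, 0.807042), (du/dtau, dv/dtau) = (-0.162057, -0.793621); Gamma_uuu = 0.047560, Gamma_uuv = 0.077848, Gamma_uvv = 0.233131, Gamma_vuu = -0.114283, Gamma_vuv = -0.047560, Gamma_vvv = 0.304082; k4 = (-0.162057, -0.793621, -0.168107, -0.176286)
  Y <- Y + (h/6)(k1 + 2k2 + 2k3 + k4): u = -0.2857, v = 0.8071, du/dtau = -0.1620, dv/dtau = -0.7936
step 2:
  k1: at (u, v) = (-0.285680, 0.807083), (du/dtau, dv/dtau) = (-0.162047, -0.793560); Gamma_uuu = 0.047563, Gamma_uuv = 0.077852, Gamma_uvv = 0.233122, Gamma_vuu = -0.114286, Gamma_vuv = -0.047563, Gamma_vvv = 0.304088; k1 = (-0.162047, -0.793560, -0.168078, -0.176262)
  k2: at (u, v) = (-0.305936, 0.707888), (du/dtau, dv/dtau) = (-0.183056, -0.815593); Gamma_uuu = 0.041035, Gamma_uuv = 0.067263, Gamma_uvv = 0.252987, Gamma_vuu = -0.106681, Gamma_vuv = -0.041035, Gamma_vvv = 0.287582; k2 = (-0.183056, -0.815593, -0.189745, -0.175469)
  k3: at (u, v) = (-0.308562, 0.705134), (du/dtau, dv/dtau) = (-0.185765, -0.815494); Gamma_uuu = 0.040849, Gamma_uuv = 0.066969, Gamma_uvv = 0.253542, Gamma_vuu = -0.106443, Gamma_vuv = -0.040849, Gamma_vvv = 0.287073; k3 = (-0.185765, -0.815494, -0.190313, -0.174863)
  k4: at (u, v) = (-0.332121, 0.603210), (du/dtau, dv/dtau) = (-0.209625, -0.837276); Gamma_uuu = 0.033824, Gamma_uuv = 0.056150, Gamma_uvv = 0.274055, Gamma_vuu = -0.096617, Gamma_vuv = -0.033824, Gamma_vvv = 0.266268; k4 = (-0.209625, -0.837276, -0.213318, -0.170543)
  Y <- Y + (h/6)(k1 + 2k2 + 2k3 + k4): u = -0.3319, v = 0.6032, du/dtau = -0.2096, dv/dtau = -0.8372
step 3:
  k1: at (u, v) = (-0.331902, 0.603208), (du/dtau, dv/dtau) = (-0.209610, -0.837205); Gamma_uuu = 0.033824, Gamma_uuv = 0.056150, Gamma_uvv = 0.274056, Gamma_vuu = -0.096616, Gamma_vuv = -0.033824, Gamma_vvv = 0.266268; k1 = (-0.209610, -0.837205, -0.213282, -0.170514)
  k2: at (u, v) = (-0.358103, 0.498557), (du/dtau, dv/dtau) = (-0.236270, -0.858519); Gamma_uuu = 0.026525, Gamma_uuv = 0.045271, Gamma_uvv = 0.294720, Gamma_vuu = -0.084390, Gamma_vuv = -0.026525, Gamma_vvv = 0.240811; k2 = (-0.236270, -0.858519, -0.237071, -0.162019)
  k3: at (u, v) = (-0.361435, 0.495893), (du/dtau, dv/dtau) = (-0.239243, -0.857457); Gamma_uuu = 0.026340, Gamma_uuv = 0.044999, Gamma_uvv = 0.295235, Gamma_vuu = -0.084050, Gamma_vuv = -0.026340, Gamma_vvv = 0.240108; k3 = (-0.239243, -0.857457, -0.237037, -0.160918)
  k4: at (u, v) = (-0.391713, 0.388844), (du/dtau, dv/dtau) = (-0.268869, -0.877434); Gamma_uuu = 0.019093, Gamma_uuv = 0.034279, Gamma_uvv = 0.315305, Gamma_vuu = -0.069262, Gamma_vuv = -0.019093, Gamma_vvv = 0.209660; k4 = (-0.268869, -0.877434, -0.260305, -0.147400)
  Y <- Y + (h/6)(k1 + 2k2 + 2k3 + k4): u = -0.3915, v = 0.3888, du/dtau = -0.2689, dv/dtau = -0.8774

Answer: u = -0.3915, v = 0.3888, du/dtau = -0.2689, dv/dtau = -0.8774
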